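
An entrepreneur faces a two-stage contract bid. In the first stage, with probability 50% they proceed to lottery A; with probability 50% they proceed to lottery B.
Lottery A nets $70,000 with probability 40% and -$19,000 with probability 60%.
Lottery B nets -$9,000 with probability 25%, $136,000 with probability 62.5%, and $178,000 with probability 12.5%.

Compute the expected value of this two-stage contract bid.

EV(A) = 0.4 × 70000 + 0.6 × (-19000) = 28000 − 11400 = 16600
EV(B) = 0.25 × (-9000) + 0.625 × 136000 + 0.125 × 178000 = -2250 + 85000 + 22250 = 105000
Overall = 0.5 × 16600 + 0.5 × 105000 = 8300 + 52500 = 60800

$60,800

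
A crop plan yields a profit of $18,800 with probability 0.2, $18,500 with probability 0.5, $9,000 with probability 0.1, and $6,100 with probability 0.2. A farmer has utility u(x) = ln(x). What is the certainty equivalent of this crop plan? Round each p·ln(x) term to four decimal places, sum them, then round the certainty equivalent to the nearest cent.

E[u] = 0.2·ln(18800) + 0.5·ln(18500) + 0.1·ln(9000) + 0.2·ln(6100) = 1.9683 + 4.9128 + 0.9105 + 1.7432 = 9.5348
CE = e^9.5348 ≈ 13832.83

$13,832.83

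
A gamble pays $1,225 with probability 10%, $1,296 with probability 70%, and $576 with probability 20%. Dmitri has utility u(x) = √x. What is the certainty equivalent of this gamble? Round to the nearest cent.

E[u] = 0.1·√1225 + 0.7·√1296 + 0.2·√576 = 0.1·35 + 0.7·36 + 0.2·24 = 33.5
CE = (33.5)² = 1122.25

$1,122.25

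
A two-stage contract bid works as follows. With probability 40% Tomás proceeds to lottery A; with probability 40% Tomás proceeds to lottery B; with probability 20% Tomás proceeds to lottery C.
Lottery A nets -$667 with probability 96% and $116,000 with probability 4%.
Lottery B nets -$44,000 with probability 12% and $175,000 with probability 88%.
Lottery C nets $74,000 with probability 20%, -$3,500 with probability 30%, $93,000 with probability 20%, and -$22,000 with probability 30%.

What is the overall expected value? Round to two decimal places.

$66,237.87

EV(A) = 0.96 × (-667) + 0.04 × 116000 = -640.32 + 4640 = 3999.68
EV(B) = 0.12 × (-44000) + 0.88 × 175000 = -5280 + 154000 = 148720
EV(C) = 0.2 × 74000 + 0.3 × (-3500) + 0.2 × 93000 + 0.3 × (-22000) = 14800 − 1050 + 18600 − 6600 = 25750
Overall = 0.4 × 3999.68 + 0.4 × 148720 + 0.2 × 25750 = 1599.872 + 59488 + 5150 = 66237.872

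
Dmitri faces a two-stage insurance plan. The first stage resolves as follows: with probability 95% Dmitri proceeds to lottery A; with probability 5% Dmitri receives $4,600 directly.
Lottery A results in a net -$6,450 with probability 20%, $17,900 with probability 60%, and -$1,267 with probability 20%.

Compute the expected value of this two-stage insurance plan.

$8,966.77

EV(A) = 0.2 × (-6450) + 0.6 × 17900 + 0.2 × (-1267) = -1290 + 10740 − 253.4 = 9196.6
Branch B: 4600 (certain)
Overall = 0.95 × 9196.6 + 0.05 × 4600 = 8736.77 + 230 = 8966.77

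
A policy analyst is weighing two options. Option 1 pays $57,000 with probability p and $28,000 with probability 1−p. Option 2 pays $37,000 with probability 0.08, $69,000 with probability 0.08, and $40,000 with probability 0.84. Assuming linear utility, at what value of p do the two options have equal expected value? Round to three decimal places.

EV(Option 2) = 0.08 × 37000 + 0.08 × 69000 + 0.84 × 40000 = 2960 + 5520 + 33600 = 42080
p·57000 + (1−p)·28000 = 42080
29000p + 28000 = 42080
p = (42080 − 28000) / 29000

p = 0.486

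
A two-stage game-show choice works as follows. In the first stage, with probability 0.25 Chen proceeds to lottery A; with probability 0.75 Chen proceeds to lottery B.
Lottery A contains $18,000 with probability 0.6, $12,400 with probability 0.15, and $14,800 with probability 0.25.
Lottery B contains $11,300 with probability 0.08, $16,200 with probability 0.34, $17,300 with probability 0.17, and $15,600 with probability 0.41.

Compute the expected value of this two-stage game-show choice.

EV(A) = 0.6 × 18000 + 0.15 × 12400 + 0.25 × 14800 = 10800 + 1860 + 3700 = 16360
EV(B) = 0.08 × 11300 + 0.34 × 16200 + 0.17 × 17300 + 0.41 × 15600 = 904 + 5508 + 2941 + 6396 = 15749
Overall = 0.25 × 16360 + 0.75 × 15749 = 4090 + 11811.75 = 15901.75

$15,901.75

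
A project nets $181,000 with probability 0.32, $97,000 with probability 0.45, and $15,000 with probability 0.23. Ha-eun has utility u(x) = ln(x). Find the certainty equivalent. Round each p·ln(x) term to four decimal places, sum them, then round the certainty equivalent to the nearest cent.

E[u] = 0.32·ln(181000) + 0.45·ln(97000) + 0.23·ln(15000) = 3.8740 + 5.1671 + 2.2116 = 11.2527
CE = e^11.2527 ≈ 77087.78

$77,087.78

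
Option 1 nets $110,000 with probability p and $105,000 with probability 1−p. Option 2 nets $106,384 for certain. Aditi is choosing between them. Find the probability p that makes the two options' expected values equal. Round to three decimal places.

p·110000 + (1−p)·105000 = 106384
5000p + 105000 = 106384
p = (106384 − 105000) / 5000

p = 0.277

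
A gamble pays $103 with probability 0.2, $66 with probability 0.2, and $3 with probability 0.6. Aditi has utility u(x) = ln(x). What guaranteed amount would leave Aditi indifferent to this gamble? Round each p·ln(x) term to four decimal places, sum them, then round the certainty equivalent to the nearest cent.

E[u] = 0.2·ln(103) + 0.2·ln(66) + 0.6·ln(3) = 0.9269 + 0.8379 + 0.6592 = 2.4240
CE = e^2.4240 ≈ 11.29

$11.29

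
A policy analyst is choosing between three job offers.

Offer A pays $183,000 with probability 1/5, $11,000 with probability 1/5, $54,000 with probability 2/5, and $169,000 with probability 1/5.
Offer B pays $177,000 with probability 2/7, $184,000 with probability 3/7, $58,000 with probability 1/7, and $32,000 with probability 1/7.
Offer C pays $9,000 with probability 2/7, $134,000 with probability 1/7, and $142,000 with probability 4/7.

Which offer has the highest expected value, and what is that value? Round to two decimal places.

Offer B ($142,285.71)

Offer A = 1/5 × 183000 + 1/5 × 11000 + 2/5 × 54000 + 1/5 × 169000 = 36600 + 2200 + 21600 + 33800 = 94200
Offer B = 2/7 × 177000 + 3/7 × 184000 + 1/7 × 58000 + 1/7 × 32000 = 50571.4286 + 78857.1429 + 8285.7143 + 4571.4286 = 142285.7143
Offer C = 2/7 × 9000 + 1/7 × 134000 + 4/7 × 142000 = 2571.4286 + 19142.8571 + 81142.8571 = 102857.1429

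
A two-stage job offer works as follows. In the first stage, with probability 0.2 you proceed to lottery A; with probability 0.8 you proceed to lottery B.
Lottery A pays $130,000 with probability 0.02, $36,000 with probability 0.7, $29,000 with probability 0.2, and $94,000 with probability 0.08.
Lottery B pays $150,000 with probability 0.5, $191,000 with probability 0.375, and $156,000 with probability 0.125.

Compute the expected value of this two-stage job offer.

EV(A) = 0.02 × 130000 + 0.7 × 36000 + 0.2 × 29000 + 0.08 × 94000 = 2600 + 25200 + 5800 + 7520 = 41120
EV(B) = 0.5 × 150000 + 0.375 × 191000 + 0.125 × 156000 = 75000 + 71625 + 19500 = 166125
Overall = 0.2 × 41120 + 0.8 × 166125 = 8224 + 132900 = 141124

$141,124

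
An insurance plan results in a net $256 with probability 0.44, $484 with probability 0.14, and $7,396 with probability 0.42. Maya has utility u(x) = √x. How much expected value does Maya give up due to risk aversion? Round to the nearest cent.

E[u] = 0.44·√256 + 0.14·√484 + 0.42·√7396 = 0.44·16 + 0.14·22 + 0.42·86 = 46.24
CE = (46.24)² = 2138.1376
Risk premium = EV − CE = 3286.72 − 2138.1376 = 1148.5824

$1,148.58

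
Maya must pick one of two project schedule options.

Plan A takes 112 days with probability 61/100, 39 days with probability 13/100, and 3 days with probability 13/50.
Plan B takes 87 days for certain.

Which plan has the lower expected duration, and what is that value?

Plan A = 61/100 × 112 + 13/100 × 39 + 13/50 × 3 = 68.32 + 5.07 + 0.78 = 74.17
Plan B: 87 (certain)

Plan A (74.17 days)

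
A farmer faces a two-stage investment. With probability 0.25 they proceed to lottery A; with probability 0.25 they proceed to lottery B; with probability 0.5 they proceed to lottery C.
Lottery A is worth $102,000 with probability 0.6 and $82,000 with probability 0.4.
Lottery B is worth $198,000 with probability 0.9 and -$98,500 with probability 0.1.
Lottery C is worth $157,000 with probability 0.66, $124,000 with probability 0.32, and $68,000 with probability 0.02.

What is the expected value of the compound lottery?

EV(A) = 0.6 × 102000 + 0.4 × 82000 = 61200 + 32800 = 94000
EV(B) = 0.9 × 198000 + 0.1 × (-98500) = 178200 − 9850 = 168350
EV(C) = 0.66 × 157000 + 0.32 × 124000 + 0.02 × 68000 = 103620 + 39680 + 1360 = 144660
Overall = 0.25 × 94000 + 0.25 × 168350 + 0.5 × 144660 = 23500 + 42087.5 + 72330 = 137917.5

$137,917.50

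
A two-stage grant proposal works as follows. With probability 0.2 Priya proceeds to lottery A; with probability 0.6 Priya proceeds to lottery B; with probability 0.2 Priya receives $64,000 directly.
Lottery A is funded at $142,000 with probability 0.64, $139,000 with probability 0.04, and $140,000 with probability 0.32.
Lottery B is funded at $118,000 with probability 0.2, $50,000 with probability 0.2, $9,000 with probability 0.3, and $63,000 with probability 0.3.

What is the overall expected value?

EV(A) = 0.64 × 142000 + 0.04 × 139000 + 0.32 × 140000 = 90880 + 5560 + 44800 = 141240
EV(B) = 0.2 × 118000 + 0.2 × 50000 + 0.3 × 9000 + 0.3 × 63000 = 23600 + 10000 + 2700 + 18900 = 55200
Branch C: 64000 (certain)
Overall = 0.2 × 141240 + 0.6 × 55200 + 0.2 × 64000 = 28248 + 33120 + 12800 = 74168

$74,168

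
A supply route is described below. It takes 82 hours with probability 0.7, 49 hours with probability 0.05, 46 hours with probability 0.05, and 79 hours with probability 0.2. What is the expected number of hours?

77.95 hours

EV = 0.7 × 82 + 0.05 × 49 + 0.05 × 46 + 0.2 × 79 = 57.4 + 2.45 + 2.3 + 15.8 = 77.95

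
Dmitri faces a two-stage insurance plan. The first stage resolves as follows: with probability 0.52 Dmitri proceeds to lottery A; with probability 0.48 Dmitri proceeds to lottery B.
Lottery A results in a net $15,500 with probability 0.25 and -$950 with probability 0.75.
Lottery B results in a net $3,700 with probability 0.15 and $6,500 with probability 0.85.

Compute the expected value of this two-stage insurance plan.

$4,562.90

EV(A) = 0.25 × 15500 + 0.75 × (-950) = 3875 − 712.5 = 3162.5
EV(B) = 0.15 × 3700 + 0.85 × 6500 = 555 + 5525 = 6080
Overall = 0.52 × 3162.5 + 0.48 × 6080 = 1644.5 + 2918.4 = 4562.9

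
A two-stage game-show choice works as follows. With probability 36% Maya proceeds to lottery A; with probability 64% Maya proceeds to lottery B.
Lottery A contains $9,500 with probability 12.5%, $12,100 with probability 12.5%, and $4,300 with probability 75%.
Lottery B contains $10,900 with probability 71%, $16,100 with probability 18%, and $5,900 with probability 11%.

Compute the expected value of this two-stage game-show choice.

$9,356.04

EV(A) = 0.125 × 9500 + 0.125 × 12100 + 0.75 × 4300 = 1187.5 + 1512.5 + 3225 = 5925
EV(B) = 0.71 × 10900 + 0.18 × 16100 + 0.11 × 5900 = 7739 + 2898 + 649 = 11286
Overall = 0.36 × 5925 + 0.64 × 11286 = 2133 + 7223.04 = 9356.04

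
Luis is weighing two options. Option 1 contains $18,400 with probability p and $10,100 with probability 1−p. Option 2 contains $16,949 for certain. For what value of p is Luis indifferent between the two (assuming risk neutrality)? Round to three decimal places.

p·18400 + (1−p)·10100 = 16949
8300p + 10100 = 16949
p = (16949 − 10100) / 8300

p = 0.825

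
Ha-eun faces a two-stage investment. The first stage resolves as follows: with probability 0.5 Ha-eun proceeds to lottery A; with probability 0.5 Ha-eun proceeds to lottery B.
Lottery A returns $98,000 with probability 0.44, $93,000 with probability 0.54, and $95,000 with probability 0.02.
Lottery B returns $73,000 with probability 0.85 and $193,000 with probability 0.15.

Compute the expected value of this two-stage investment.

EV(A) = 0.44 × 98000 + 0.54 × 93000 + 0.02 × 95000 = 43120 + 50220 + 1900 = 95240
EV(B) = 0.85 × 73000 + 0.15 × 193000 = 62050 + 28950 = 91000
Overall = 0.5 × 95240 + 0.5 × 91000 = 47620 + 45500 = 93120

$93,120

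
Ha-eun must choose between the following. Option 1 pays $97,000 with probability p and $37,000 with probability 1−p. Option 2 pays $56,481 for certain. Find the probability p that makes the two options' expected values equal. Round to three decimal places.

p = 0.325

p·97000 + (1−p)·37000 = 56481
60000p + 37000 = 56481
p = (56481 − 37000) / 60000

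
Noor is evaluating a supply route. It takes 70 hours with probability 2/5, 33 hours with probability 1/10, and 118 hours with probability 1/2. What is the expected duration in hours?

EV = 2/5 × 70 + 1/10 × 33 + 1/2 × 118 = 28 + 3.3 + 59 = 90.3

90.3 hours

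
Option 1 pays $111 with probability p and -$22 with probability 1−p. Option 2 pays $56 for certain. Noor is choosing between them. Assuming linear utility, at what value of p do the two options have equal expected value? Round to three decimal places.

p = 0.586

p·111 + (1−p)·(-22) = 56
133p − 22 = 56
p = (56 + 22) / 133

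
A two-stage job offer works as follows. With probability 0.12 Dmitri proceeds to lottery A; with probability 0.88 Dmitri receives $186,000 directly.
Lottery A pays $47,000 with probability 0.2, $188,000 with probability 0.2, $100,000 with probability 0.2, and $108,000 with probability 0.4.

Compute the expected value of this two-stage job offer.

$176,904

EV(A) = 0.2 × 47000 + 0.2 × 188000 + 0.2 × 100000 + 0.4 × 108000 = 9400 + 37600 + 20000 + 43200 = 110200
Branch B: 186000 (certain)
Overall = 0.12 × 110200 + 0.88 × 186000 = 13224 + 163680 = 176904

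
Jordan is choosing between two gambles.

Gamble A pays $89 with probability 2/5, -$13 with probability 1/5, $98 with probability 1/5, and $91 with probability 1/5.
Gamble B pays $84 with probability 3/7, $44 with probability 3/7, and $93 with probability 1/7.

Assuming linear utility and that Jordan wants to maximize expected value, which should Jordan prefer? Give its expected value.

Gamble A = 2/5 × 89 + 1/5 × (-13) + 1/5 × 98 + 1/5 × 91 = 35.6 − 2.6 + 19.6 + 18.2 = 70.8
Gamble B = 3/7 × 84 + 3/7 × 44 + 1/7 × 93 = 36 + 18.8571 + 13.2857 = 68.1429

Gamble A ($70.80)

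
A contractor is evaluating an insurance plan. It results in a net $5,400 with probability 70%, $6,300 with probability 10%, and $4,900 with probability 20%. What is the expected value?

EV = 0.7 × 5400 + 0.1 × 6300 + 0.2 × 4900 = 3780 + 630 + 980 = 5390

$5,390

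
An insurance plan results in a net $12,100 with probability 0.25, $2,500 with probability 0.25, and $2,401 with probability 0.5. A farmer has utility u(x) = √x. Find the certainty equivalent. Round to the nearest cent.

E[u] = 0.25·√12100 + 0.25·√2500 + 0.5·√2401 = 0.25·110 + 0.25·50 + 0.5·49 = 64.5
CE = (64.5)² = 4160.25

$4,160.25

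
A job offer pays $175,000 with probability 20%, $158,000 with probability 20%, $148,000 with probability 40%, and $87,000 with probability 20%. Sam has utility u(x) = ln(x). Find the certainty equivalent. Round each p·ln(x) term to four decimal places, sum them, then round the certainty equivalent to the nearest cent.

$139,427.50

E[u] = 0.2·ln(175000) + 0.2·ln(158000) + 0.4·ln(148000) + 0.2·ln(87000) = 2.4145 + 2.3941 + 4.7620 + 2.2747 = 11.8453
CE = e^11.8453 ≈ 139427.50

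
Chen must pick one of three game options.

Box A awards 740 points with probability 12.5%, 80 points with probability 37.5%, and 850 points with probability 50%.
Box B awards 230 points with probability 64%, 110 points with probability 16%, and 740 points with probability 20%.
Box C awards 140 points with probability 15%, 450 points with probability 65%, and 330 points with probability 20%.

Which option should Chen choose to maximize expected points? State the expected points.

Box A (547.5 points)

Box A = 0.125 × 740 + 0.375 × 80 + 0.5 × 850 = 92.5 + 30 + 425 = 547.5
Box B = 0.64 × 230 + 0.16 × 110 + 0.2 × 740 = 147.2 + 17.6 + 148 = 312.8
Box C = 0.15 × 140 + 0.65 × 450 + 0.2 × 330 = 21 + 292.5 + 66 = 379.5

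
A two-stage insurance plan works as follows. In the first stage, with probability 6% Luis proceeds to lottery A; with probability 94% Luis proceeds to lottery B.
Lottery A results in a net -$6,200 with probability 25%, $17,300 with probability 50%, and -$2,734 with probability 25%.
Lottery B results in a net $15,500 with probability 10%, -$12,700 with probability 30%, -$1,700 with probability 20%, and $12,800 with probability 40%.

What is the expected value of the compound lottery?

EV(A) = 0.25 × (-6200) + 0.5 × 17300 + 0.25 × (-2734) = -1550 + 8650 − 683.5 = 6416.5
EV(B) = 0.1 × 15500 + 0.3 × (-12700) + 0.2 × (-1700) + 0.4 × 12800 = 1550 − 3810 − 340 + 5120 = 2520
Overall = 0.06 × 6416.5 + 0.94 × 2520 = 384.99 + 2368.8 = 2753.79

$2,753.79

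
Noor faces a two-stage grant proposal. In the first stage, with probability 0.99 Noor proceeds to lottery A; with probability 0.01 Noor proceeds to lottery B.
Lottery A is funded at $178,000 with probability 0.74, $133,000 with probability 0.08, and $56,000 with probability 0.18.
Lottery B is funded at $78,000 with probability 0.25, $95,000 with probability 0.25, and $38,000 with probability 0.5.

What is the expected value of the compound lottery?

EV(A) = 0.74 × 178000 + 0.08 × 133000 + 0.18 × 56000 = 131720 + 10640 + 10080 = 152440
EV(B) = 0.25 × 78000 + 0.25 × 95000 + 0.5 × 38000 = 19500 + 23750 + 19000 = 62250
Overall = 0.99 × 152440 + 0.01 × 62250 = 150915.6 + 622.5 = 151538.1

$151,538.10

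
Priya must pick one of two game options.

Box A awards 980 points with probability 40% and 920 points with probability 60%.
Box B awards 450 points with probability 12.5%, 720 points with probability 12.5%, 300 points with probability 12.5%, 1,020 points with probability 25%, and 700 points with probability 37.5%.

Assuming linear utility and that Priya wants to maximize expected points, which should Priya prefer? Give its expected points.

Box A (944 points)

Box A = 0.4 × 980 + 0.6 × 920 = 392 + 552 = 944
Box B = 0.125 × 450 + 0.125 × 720 + 0.125 × 300 + 0.25 × 1020 + 0.375 × 700 = 56.25 + 90 + 37.5 + 255 + 262.5 = 701.25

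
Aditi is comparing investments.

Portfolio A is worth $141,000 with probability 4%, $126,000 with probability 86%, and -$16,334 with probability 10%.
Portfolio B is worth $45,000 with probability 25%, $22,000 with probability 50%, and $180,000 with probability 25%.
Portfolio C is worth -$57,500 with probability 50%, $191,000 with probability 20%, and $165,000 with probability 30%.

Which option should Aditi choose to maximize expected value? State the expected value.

Portfolio A ($112,366.60)

Portfolio A = 0.04 × 141000 + 0.86 × 126000 + 0.1 × (-16334) = 5640 + 108360 − 1633.4 = 112366.6
Portfolio B = 0.25 × 45000 + 0.5 × 22000 + 0.25 × 180000 = 11250 + 11000 + 45000 = 67250
Portfolio C = 0.5 × (-57500) + 0.2 × 191000 + 0.3 × 165000 = -28750 + 38200 + 49500 = 58950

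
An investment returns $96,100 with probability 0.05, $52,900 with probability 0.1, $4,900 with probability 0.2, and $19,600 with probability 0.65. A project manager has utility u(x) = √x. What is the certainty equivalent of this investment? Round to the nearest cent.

$20,592.25

E[u] = 0.05·√96100 + 0.1·√52900 + 0.2·√4900 + 0.65·√19600 = 0.05·310 + 0.1·230 + 0.2·70 + 0.65·140 = 143.5
CE = (143.5)² = 20592.25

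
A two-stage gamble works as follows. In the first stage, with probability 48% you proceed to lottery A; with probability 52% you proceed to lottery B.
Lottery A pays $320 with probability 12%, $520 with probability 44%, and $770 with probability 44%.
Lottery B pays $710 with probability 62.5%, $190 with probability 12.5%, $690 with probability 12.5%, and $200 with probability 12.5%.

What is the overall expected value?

EV(A) = 0.12 × 320 + 0.44 × 520 + 0.44 × 770 = 38.4 + 228.8 + 338.8 = 606
EV(B) = 0.625 × 710 + 0.125 × 190 + 0.125 × 690 + 0.125 × 200 = 443.75 + 23.75 + 86.25 + 25 = 578.75
Overall = 0.48 × 606 + 0.52 × 578.75 = 290.88 + 300.95 = 591.83

$591.83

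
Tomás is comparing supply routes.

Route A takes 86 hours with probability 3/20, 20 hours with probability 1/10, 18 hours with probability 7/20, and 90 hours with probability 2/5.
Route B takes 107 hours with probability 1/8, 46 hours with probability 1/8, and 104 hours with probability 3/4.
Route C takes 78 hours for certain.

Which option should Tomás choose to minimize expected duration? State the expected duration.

Route A = 3/20 × 86 + 1/10 × 20 + 7/20 × 18 + 2/5 × 90 = 12.9 + 2 + 6.3 + 36 = 57.2
Route B = 1/8 × 107 + 1/8 × 46 + 3/4 × 104 = 13.375 + 5.75 + 78 = 97.125
Route C: 78 (certain)

Route A (57.2 hours)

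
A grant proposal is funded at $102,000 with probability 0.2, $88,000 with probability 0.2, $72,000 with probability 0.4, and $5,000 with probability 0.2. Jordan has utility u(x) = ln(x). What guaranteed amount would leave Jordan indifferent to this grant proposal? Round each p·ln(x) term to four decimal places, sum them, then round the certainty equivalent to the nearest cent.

$47,131.65

E[u] = 0.2·ln(102000) + 0.2·ln(88000) + 0.4·ln(72000) + 0.2·ln(5000) = 2.3065 + 2.2770 + 4.4738 + 1.7034 = 10.7607
CE = e^10.7607 ≈ 47131.65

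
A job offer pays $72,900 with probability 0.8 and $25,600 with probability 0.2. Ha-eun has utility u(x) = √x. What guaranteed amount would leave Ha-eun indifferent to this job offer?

E[u] = 0.8·√72900 + 0.2·√25600 = 0.8·270 + 0.2·160 = 248
CE = (248)² = 61504

$61,504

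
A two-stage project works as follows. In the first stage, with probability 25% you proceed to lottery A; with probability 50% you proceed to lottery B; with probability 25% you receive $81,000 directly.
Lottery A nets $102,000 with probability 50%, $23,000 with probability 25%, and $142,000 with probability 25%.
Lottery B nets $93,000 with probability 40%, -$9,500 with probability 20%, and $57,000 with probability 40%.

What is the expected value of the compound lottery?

EV(A) = 0.5 × 102000 + 0.25 × 23000 + 0.25 × 142000 = 51000 + 5750 + 35500 = 92250
EV(B) = 0.4 × 93000 + 0.2 × (-9500) + 0.4 × 57000 = 37200 − 1900 + 22800 = 58100
Branch C: 81000 (certain)
Overall = 0.25 × 92250 + 0.5 × 58100 + 0.25 × 81000 = 23062.5 + 29050 + 20250 = 72362.5

$72,362.50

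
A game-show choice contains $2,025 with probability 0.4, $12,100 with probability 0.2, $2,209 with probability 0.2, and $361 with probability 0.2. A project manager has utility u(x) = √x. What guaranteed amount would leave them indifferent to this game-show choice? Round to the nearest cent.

E[u] = 0.4·√2025 + 0.2·√12100 + 0.2·√2209 + 0.2·√361 = 0.4·45 + 0.2·110 + 0.2·47 + 0.2·19 = 53.2
CE = (53.2)² = 2830.24

$2,830.24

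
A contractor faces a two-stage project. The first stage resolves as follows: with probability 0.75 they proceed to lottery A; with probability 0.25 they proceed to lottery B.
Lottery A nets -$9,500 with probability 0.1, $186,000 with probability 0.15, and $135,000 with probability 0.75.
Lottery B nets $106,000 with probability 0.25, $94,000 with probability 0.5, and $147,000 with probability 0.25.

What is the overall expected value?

EV(A) = 0.1 × (-9500) + 0.15 × 186000 + 0.75 × 135000 = -950 + 27900 + 101250 = 128200
EV(B) = 0.25 × 106000 + 0.5 × 94000 + 0.25 × 147000 = 26500 + 47000 + 36750 = 110250
Overall = 0.75 × 128200 + 0.25 × 110250 = 96150 + 27562.5 = 123712.5

$123,712.50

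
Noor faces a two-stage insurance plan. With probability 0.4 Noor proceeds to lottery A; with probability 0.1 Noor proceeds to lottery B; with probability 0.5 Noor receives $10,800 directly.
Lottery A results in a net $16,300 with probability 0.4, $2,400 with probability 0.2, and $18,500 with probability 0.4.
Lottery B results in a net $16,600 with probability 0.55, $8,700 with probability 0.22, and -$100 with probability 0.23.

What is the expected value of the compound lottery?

EV(A) = 0.4 × 16300 + 0.2 × 2400 + 0.4 × 18500 = 6520 + 480 + 7400 = 14400
EV(B) = 0.55 × 16600 + 0.22 × 8700 + 0.23 × (-100) = 9130 + 1914 − 23 = 11021
Branch C: 10800 (certain)
Overall = 0.4 × 14400 + 0.1 × 11021 + 0.5 × 10800 = 5760 + 1102.1 + 5400 = 12262.1

$12,262.10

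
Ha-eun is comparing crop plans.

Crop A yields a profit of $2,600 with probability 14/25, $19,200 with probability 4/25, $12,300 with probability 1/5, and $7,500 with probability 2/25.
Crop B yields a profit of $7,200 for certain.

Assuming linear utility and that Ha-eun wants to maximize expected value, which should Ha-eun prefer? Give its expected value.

Crop A ($7,588)

Crop A = 14/25 × 2600 + 4/25 × 19200 + 1/5 × 12300 + 2/25 × 7500 = 1456 + 3072 + 2460 + 600 = 7588
Crop B: 7200 (certain)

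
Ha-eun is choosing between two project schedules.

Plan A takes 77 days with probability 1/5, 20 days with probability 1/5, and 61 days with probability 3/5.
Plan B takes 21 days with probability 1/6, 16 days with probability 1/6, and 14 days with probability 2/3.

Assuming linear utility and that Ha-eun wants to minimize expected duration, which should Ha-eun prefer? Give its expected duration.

Plan B (15.5 days)

Plan A = 1/5 × 77 + 1/5 × 20 + 3/5 × 61 = 15.4 + 4 + 36.6 = 56
Plan B = 1/6 × 21 + 1/6 × 16 + 2/3 × 14 = 3.5 + 2.6667 + 9.3333 = 15.5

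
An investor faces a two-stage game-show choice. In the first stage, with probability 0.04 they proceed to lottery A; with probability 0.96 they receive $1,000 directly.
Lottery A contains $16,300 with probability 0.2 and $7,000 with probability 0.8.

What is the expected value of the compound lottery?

EV(A) = 0.2 × 16300 + 0.8 × 7000 = 3260 + 5600 = 8860
Branch B: 1000 (certain)
Overall = 0.04 × 8860 + 0.96 × 1000 = 354.4 + 960 = 1314.4

$1,314.40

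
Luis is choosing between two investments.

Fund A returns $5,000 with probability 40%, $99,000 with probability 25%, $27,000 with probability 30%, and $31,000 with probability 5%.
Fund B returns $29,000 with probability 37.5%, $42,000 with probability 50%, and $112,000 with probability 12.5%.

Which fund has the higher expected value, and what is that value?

Fund B ($45,875)

Fund A = 0.4 × 5000 + 0.25 × 99000 + 0.3 × 27000 + 0.05 × 31000 = 2000 + 24750 + 8100 + 1550 = 36400
Fund B = 0.375 × 29000 + 0.5 × 42000 + 0.125 × 112000 = 10875 + 21000 + 14000 = 45875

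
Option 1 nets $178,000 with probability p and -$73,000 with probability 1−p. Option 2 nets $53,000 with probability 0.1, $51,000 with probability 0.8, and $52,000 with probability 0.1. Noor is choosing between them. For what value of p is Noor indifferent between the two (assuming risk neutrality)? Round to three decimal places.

EV(Option 2) = 0.1 × 53000 + 0.8 × 51000 + 0.1 × 52000 = 5300 + 40800 + 5200 = 51300
p·178000 + (1−p)·(-73000) = 51300
251000p − 73000 = 51300
p = (51300 + 73000) / 251000

p = 0.495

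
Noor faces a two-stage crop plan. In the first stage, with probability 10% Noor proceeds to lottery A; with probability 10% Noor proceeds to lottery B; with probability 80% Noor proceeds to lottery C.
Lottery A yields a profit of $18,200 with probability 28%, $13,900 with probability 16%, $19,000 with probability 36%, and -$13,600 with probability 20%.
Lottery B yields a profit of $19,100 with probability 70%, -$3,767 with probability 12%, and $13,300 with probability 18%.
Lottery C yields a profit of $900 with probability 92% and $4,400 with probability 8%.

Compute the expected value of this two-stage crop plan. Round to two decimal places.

$3,619.20

EV(A) = 0.28 × 18200 + 0.16 × 13900 + 0.36 × 19000 + 0.2 × (-13600) = 5096 + 2224 + 6840 − 2720 = 11440
EV(B) = 0.7 × 19100 + 0.12 × (-3767) + 0.18 × 13300 = 13370 − 452.04 + 2394 = 15311.96
EV(C) = 0.92 × 900 + 0.08 × 4400 = 828 + 352 = 1180
Overall = 0.1 × 11440 + 0.1 × 15311.96 + 0.8 × 1180 = 1144 + 1531.196 + 944 = 3619.196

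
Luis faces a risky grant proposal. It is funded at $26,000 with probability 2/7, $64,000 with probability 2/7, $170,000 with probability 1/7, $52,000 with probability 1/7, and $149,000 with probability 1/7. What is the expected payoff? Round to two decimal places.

$78,714.29

EV = 2/7 × 26000 + 2/7 × 64000 + 1/7 × 170000 + 1/7 × 52000 + 1/7 × 149000 = 7428.5714 + 18285.7143 + 24285.7143 + 7428.5714 + 21285.7143 = 78714.2857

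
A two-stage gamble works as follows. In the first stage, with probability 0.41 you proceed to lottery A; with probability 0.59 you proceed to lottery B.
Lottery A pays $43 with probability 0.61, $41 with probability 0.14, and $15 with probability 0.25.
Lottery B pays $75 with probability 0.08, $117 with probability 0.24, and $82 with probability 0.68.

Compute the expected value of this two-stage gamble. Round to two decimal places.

$67.65

EV(A) = 0.61 × 43 + 0.14 × 41 + 0.25 × 15 = 26.23 + 5.74 + 3.75 = 35.72
EV(B) = 0.08 × 75 + 0.24 × 117 + 0.68 × 82 = 6 + 28.08 + 55.76 = 89.84
Overall = 0.41 × 35.72 + 0.59 × 89.84 = 14.6452 + 53.0056 = 67.6508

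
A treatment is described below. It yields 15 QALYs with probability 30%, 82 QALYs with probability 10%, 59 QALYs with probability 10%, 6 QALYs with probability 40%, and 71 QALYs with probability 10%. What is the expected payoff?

28.1 QALYs

EV = 0.3 × 15 + 0.1 × 82 + 0.1 × 59 + 0.4 × 6 + 0.1 × 71 = 4.5 + 8.2 + 5.9 + 2.4 + 7.1 = 28.1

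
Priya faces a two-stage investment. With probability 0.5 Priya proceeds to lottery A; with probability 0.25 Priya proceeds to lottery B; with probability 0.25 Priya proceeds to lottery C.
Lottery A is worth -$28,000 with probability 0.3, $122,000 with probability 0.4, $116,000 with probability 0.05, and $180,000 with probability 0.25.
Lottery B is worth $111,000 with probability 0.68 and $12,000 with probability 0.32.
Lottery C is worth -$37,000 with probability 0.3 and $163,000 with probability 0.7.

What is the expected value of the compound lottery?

$91,180

EV(A) = 0.3 × (-28000) + 0.4 × 122000 + 0.05 × 116000 + 0.25 × 180000 = -8400 + 48800 + 5800 + 45000 = 91200
EV(B) = 0.68 × 111000 + 0.32 × 12000 = 75480 + 3840 = 79320
EV(C) = 0.3 × (-37000) + 0.7 × 163000 = -11100 + 114100 = 103000
Overall = 0.5 × 91200 + 0.25 × 79320 + 0.25 × 103000 = 45600 + 19830 + 25750 = 91180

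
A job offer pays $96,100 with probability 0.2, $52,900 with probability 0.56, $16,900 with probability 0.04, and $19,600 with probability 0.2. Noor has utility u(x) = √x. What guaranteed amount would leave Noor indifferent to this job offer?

E[u] = 0.2·√96100 + 0.56·√52900 + 0.04·√16900 + 0.2·√19600 = 0.2·310 + 0.56·230 + 0.04·130 + 0.2·140 = 224
CE = (224)² = 50176

$50,176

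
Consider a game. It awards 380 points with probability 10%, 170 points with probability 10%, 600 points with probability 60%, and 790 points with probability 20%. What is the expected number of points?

EV = 0.1 × 380 + 0.1 × 170 + 0.6 × 600 + 0.2 × 790 = 38 + 17 + 360 + 158 = 573

573 points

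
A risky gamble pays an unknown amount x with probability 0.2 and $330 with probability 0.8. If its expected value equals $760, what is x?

x = $2,480

0.2·x + 0.8·330 = 760
0.2·x = 760 − 264 = 496
x = 496 / 0.2 = 2480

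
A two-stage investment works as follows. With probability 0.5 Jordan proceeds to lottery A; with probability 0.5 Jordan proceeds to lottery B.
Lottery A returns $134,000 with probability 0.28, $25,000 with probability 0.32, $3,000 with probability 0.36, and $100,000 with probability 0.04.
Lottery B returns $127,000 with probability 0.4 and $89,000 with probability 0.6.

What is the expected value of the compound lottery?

EV(A) = 0.28 × 134000 + 0.32 × 25000 + 0.36 × 3000 + 0.04 × 100000 = 37520 + 8000 + 1080 + 4000 = 50600
EV(B) = 0.4 × 127000 + 0.6 × 89000 = 50800 + 53400 = 104200
Overall = 0.5 × 50600 + 0.5 × 104200 = 25300 + 52100 = 77400

$77,400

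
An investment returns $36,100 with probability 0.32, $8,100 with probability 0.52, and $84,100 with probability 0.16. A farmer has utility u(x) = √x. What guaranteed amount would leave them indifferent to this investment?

$23,716

E[u] = 0.32·√36100 + 0.52·√8100 + 0.16·√84100 = 0.32·190 + 0.52·90 + 0.16·290 = 154
CE = (154)² = 23716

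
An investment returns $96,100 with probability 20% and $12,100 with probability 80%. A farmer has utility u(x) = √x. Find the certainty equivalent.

E[u] = 0.2·√96100 + 0.8·√12100 = 0.2·310 + 0.8·110 = 150
CE = (150)² = 22500

$22,500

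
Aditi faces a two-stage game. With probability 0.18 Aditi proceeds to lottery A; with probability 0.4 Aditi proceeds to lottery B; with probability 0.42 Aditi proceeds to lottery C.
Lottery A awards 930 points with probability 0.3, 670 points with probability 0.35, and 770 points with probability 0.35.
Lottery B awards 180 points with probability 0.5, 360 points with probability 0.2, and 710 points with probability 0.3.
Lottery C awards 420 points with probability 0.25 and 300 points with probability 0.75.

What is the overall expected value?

EV(A) = 0.3 × 930 + 0.35 × 670 + 0.35 × 770 = 279 + 234.5 + 269.5 = 783
EV(B) = 0.5 × 180 + 0.2 × 360 + 0.3 × 710 = 90 + 72 + 213 = 375
EV(C) = 0.25 × 420 + 0.75 × 300 = 105 + 225 = 330
Overall = 0.18 × 783 + 0.4 × 375 + 0.42 × 330 = 140.94 + 150 + 138.6 = 429.54

429.54 points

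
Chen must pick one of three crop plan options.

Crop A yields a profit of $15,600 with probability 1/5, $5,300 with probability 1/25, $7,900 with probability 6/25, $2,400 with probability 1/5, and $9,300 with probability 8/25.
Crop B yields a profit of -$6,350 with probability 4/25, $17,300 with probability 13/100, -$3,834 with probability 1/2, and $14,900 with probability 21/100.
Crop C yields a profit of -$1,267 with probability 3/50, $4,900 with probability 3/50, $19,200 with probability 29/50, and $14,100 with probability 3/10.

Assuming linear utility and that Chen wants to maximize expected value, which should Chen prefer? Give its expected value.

Crop A = 1/5 × 15600 + 1/25 × 5300 + 6/25 × 7900 + 1/5 × 2400 + 8/25 × 9300 = 3120 + 212 + 1896 + 480 + 2976 = 8684
Crop B = 4/25 × (-6350) + 13/100 × 17300 + 1/2 × (-3834) + 21/100 × 14900 = -1016 + 2249 − 1917 + 3129 = 2445
Crop C = 3/50 × (-1267) + 3/50 × 4900 + 29/50 × 19200 + 3/10 × 14100 = -76.02 + 294 + 11136 + 4230 = 15583.98

Crop C ($15,583.98)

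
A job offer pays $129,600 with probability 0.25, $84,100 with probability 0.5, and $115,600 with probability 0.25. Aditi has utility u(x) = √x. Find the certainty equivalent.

$102,400

E[u] = 0.25·√129600 + 0.5·√84100 + 0.25·√115600 = 0.25·360 + 0.5·290 + 0.25·340 = 320
CE = (320)² = 102400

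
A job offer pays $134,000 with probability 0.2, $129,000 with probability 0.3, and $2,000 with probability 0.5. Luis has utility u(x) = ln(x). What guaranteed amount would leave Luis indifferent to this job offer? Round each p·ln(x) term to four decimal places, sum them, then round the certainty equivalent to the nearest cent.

$16,185.97

E[u] = 0.2·ln(134000) + 0.3·ln(129000) + 0.5·ln(2000) = 2.3611 + 3.5303 + 3.8005 = 9.6919
CE = e^9.6919 ≈ 16185.97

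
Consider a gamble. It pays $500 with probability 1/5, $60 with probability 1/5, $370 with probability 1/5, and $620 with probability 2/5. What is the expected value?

EV = 1/5 × 500 + 1/5 × 60 + 1/5 × 370 + 2/5 × 620 = 100 + 12 + 74 + 248 = 434

$434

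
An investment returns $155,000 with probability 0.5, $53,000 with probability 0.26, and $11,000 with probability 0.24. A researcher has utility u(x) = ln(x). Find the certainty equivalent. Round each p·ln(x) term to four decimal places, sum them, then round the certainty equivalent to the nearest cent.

E[u] = 0.5·ln(155000) + 0.26·ln(53000) + 0.24·ln(11000) = 5.9756 + 2.8283 + 2.2334 = 11.0373
CE = e^11.0373 ≈ 62149.62

$62,149.62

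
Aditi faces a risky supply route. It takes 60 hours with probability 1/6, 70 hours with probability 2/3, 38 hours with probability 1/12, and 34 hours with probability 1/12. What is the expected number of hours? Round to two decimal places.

EV = 1/6 × 60 + 2/3 × 70 + 1/12 × 38 + 1/12 × 34 = 10 + 46.6667 + 3.1667 + 2.8333 = 62.6667

62.67 hours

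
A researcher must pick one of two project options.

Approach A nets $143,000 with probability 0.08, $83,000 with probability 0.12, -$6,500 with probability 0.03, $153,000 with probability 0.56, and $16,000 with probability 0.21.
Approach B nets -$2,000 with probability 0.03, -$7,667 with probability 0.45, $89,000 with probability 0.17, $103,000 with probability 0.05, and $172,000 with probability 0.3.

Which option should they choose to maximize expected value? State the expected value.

Approach A ($110,245)

Approach A = 0.08 × 143000 + 0.12 × 83000 + 0.03 × (-6500) + 0.56 × 153000 + 0.21 × 16000 = 11440 + 9960 − 195 + 85680 + 3360 = 110245
Approach B = 0.03 × (-2000) + 0.45 × (-7667) + 0.17 × 89000 + 0.05 × 103000 + 0.3 × 172000 = -60 − 3450.15 + 15130 + 5150 + 51600 = 68369.85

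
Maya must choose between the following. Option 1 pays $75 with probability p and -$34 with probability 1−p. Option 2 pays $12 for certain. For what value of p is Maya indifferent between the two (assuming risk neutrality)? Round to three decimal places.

p = 0.422

p·75 + (1−p)·(-34) = 12
109p − 34 = 12
p = (12 + 34) / 109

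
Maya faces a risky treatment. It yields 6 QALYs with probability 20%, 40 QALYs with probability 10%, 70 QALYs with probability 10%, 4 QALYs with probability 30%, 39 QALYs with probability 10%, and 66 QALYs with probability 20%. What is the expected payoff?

30.5 QALYs

EV = 0.2 × 6 + 0.1 × 40 + 0.1 × 70 + 0.3 × 4 + 0.1 × 39 + 0.2 × 66 = 1.2 + 4 + 7 + 1.2 + 3.9 + 13.2 = 30.5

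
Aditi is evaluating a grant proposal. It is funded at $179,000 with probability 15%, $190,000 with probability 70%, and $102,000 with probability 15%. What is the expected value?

$175,150

EV = 0.15 × 179000 + 0.7 × 190000 + 0.15 × 102000 = 26850 + 133000 + 15300 = 175150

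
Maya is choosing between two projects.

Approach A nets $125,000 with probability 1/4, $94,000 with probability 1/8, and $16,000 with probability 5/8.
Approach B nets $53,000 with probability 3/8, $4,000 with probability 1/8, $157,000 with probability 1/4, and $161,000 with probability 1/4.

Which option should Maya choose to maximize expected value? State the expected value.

Approach B ($99,875)

Approach A = 1/4 × 125000 + 1/8 × 94000 + 5/8 × 16000 = 31250 + 11750 + 10000 = 53000
Approach B = 3/8 × 53000 + 1/8 × 4000 + 1/4 × 157000 + 1/4 × 161000 = 19875 + 500 + 39250 + 40250 = 99875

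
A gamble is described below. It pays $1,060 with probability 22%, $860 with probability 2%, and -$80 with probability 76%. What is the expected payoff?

EV = 0.22 × 1060 + 0.02 × 860 + 0.76 × (-80) = 233.2 + 17.2 − 60.8 = 189.6

$189.60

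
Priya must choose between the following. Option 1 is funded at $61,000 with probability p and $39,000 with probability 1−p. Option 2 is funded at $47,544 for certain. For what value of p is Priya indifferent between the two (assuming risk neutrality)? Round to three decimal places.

p·61000 + (1−p)·39000 = 47544
22000p + 39000 = 47544
p = (47544 − 39000) / 22000

p = 0.388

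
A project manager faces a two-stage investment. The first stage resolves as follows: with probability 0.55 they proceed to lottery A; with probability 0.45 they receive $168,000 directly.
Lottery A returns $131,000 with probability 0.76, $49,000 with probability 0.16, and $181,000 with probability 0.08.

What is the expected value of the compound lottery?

$142,634

EV(A) = 0.76 × 131000 + 0.16 × 49000 + 0.08 × 181000 = 99560 + 7840 + 14480 = 121880
Branch B: 168000 (certain)
Overall = 0.55 × 121880 + 0.45 × 168000 = 67034 + 75600 = 142634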